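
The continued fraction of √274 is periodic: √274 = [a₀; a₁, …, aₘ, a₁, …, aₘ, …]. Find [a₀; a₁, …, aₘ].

[16; 1, 1, 4, 4, 1, 1, 32]

a₀ = ⌊√274⌋ = 16.
With m₀=0, d₀=1 and mₖ₊₁ = dₖaₖ − mₖ, dₖ₊₁ = (n − mₖ₊₁²)/dₖ, aₖ₊₁ = ⌊(a₀+mₖ₊₁)/dₖ₊₁⌋:
  k=1: m=16, d=18, a=1
  k=2: m=2, d=15, a=1
  k=3: m=13, d=7, a=4
  k=4: m=15, d=7, a=4
  k=5: m=13, d=15, a=1
  k=6: m=2, d=18, a=1
  k=7: m=16, d=1, a=32
d=1 and a=2a₀=32 at k=7, so the next step gives (m, d) = (16, 18) again — its k=1 value — and the period has length 7.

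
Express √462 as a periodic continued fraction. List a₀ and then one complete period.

a₀ = ⌊√462⌋ = 21.
With m₀=0, d₀=1 and mₖ₊₁ = dₖaₖ − mₖ, dₖ₊₁ = (n − mₖ₊₁²)/dₖ, aₖ₊₁ = ⌊(a₀+mₖ₊₁)/dₖ₊₁⌋:
  k=1: m=21, d=21, a=2
  k=2: m=21, d=1, a=42
d=1 and a=2a₀=42 at k=2, so the next step gives (m, d) = (21, 21) again — its k=1 value — and the period has length 2.

[21; 2, 42]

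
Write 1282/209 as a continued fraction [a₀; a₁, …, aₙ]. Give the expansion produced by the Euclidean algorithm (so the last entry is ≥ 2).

[6; 7, 2, 6, 2]

1282 = 6·209 + 28
209 = 7·28 + 13
28 = 2·13 + 2
13 = 6·2 + 1
2 = 2·1 + 0  (stop)
So 1282/209 = [6; 7, 2, 6, 2].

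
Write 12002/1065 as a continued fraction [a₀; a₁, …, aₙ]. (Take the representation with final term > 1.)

[11; 3, 1, 2, 2, 5, 2, 3]

12002 = 11*1065 + 287
1065 = 3*287 + 204
287 = 1*204 + 83
204 = 2*83 + 38
83 = 2*38 + 7
38 = 5*7 + 3
7 = 2*3 + 1
3 = 3*1 + 0  (stop)
So 12002/1065 = [11; 3, 1, 2, 2, 5, 2, 3].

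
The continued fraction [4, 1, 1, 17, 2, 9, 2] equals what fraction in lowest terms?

Using pₖ = aₖpₖ₋₁ + pₖ₋₂ and qₖ = aₖqₖ₋₁ + qₖ₋₂:
  k=0: a=4, p=4, q=1
  k=1: a=1, p=5, q=1
  k=2: a=1, p=9, q=2
  k=3: a=17, p=158, q=35
  k=4: a=2, p=325, q=72
  k=5: a=9, p=3083, q=683
  k=6: a=2, p=6491, q=1438

6491/1438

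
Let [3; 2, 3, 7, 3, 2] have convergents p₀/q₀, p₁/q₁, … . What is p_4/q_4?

Using pₖ = aₖpₖ₋₁ + pₖ₋₂, qₖ = aₖqₖ₋₁ + qₖ₋₂ (with p₋₁=1, p₋₂=0, q₋₁=0, q₋₂=1):
  k=0: a=3, p=3, q=1
  k=1: a=2, p=7, q=2
  k=2: a=3, p=24, q=7
  k=3: a=7, p=175, q=51
  k=4: a=3, p=549, q=160

549/160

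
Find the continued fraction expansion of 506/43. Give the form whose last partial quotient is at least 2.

[11; 1, 3, 3, 3]

506 = 11·43 + 33
43 = 1·33 + 10
33 = 3·10 + 3
10 = 3·3 + 1
3 = 3·1 + 0  (stop)
So 506/43 = [11; 1, 3, 3, 3].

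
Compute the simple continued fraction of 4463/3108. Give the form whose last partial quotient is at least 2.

4463 = 1×3108 + 1355
3108 = 2×1355 + 398
1355 = 3×398 + 161
398 = 2×161 + 76
161 = 2×76 + 9
76 = 8×9 + 4
9 = 2×4 + 1
4 = 4×1 + 0  (stop)
So 4463/3108 = [1; 2, 3, 2, 2, 8, 2, 4].

[1; 2, 3, 2, 2, 8, 2, 4]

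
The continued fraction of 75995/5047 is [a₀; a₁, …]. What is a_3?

75995 = 15·5047 + 290   →  a_0 = 15
5047 = 17·290 + 117   →  a_1 = 17
290 = 2·117 + 56   →  a_2 = 2
117 = 2·56 + 5   →  a_3 = 2

2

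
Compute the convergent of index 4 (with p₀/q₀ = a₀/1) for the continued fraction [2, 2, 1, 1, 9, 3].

Using pₖ = aₖpₖ₋₁ + pₖ₋₂, qₖ = aₖqₖ₋₁ + qₖ₋₂ (with p₋₁=1, p₋₂=0, q₋₁=0, q₋₂=1):
  k=0: a=2, p=2, q=1
  k=1: a=2, p=5, q=2
  k=2: a=1, p=7, q=3
  k=3: a=1, p=12, q=5
  k=4: a=9, p=115, q=48

115/48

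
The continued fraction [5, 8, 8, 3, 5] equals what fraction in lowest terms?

5533/1080

Fold from the inside: start with 5/1.
  3 + 1/5 = 16/5
  8 + 5/16 = 133/16
  8 + 16/133 = 1080/133
  5 + 133/1080 = 5533/1080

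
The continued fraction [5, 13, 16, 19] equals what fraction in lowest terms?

Fold from the inside: start with 19/1.
  16 + 1/19 = 305/19
  13 + 19/305 = 3984/305
  5 + 305/3984 = 20225/3984

20225/3984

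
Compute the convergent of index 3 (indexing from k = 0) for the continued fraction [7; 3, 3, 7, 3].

Using pₖ = aₖpₖ₋₁ + pₖ₋₂, qₖ = aₖqₖ₋₁ + qₖ₋₂ (with p₋₁=1, p₋₂=0, q₋₁=0, q₋₂=1):
  k=0: a=7, p=7, q=1
  k=1: a=3, p=22, q=3
  k=2: a=3, p=73, q=10
  k=3: a=7, p=533, q=73

533/73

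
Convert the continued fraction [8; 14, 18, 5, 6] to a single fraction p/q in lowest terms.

Using pₖ = aₖpₖ₋₁ + pₖ₋₂ and qₖ = aₖqₖ₋₁ + qₖ₋₂:
  k=0: a=8, p=8, q=1
  k=1: a=14, p=113, q=14
  k=2: a=18, p=2042, q=253
  k=3: a=5, p=10323, q=1279
  k=4: a=6, p=63980, q=7927

63980/7927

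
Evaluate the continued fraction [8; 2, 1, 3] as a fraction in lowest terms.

Fold from the inside: start with 3/1.
  1 + 1/3 = 4/3
  2 + 3/4 = 11/4
  8 + 4/11 = 92/11

92/11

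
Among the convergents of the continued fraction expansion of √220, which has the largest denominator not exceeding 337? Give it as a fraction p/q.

√220 = [14; 1, 4, 1, 28, …] (period length 4).
Convergents:
  p_0/q_0 = 14/1
  p_1/q_1 = 15/1
  p_2/q_2 = 74/5
  p_3/q_3 = 89/6
  p_4/q_4 = 2566/173
  p_5/q_5 = 2655/179
  p_6/q_6 = 13186/889
q_5 = 179 ≤ 337 < 889 = q_6, so the answer is 2655/179.

2655/179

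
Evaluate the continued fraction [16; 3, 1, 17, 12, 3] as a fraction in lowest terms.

42893/2639

Fold from the inside: start with 3/1.
  12 + 1/3 = 37/3
  17 + 3/37 = 632/37
  1 + 37/632 = 669/632
  3 + 632/669 = 2639/669
  16 + 669/2639 = 42893/2639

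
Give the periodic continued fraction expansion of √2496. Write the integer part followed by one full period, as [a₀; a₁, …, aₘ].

[49; 1, 23, 1, 98]

a₀ = ⌊√2496⌋ = 49.
With m₀=0, d₀=1 and mₖ₊₁ = dₖaₖ − mₖ, dₖ₊₁ = (n − mₖ₊₁²)/dₖ, aₖ₊₁ = ⌊(a₀+mₖ₊₁)/dₖ₊₁⌋:
  k=1: m=49, d=95, a=1
  k=2: m=46, d=4, a=23
  k=3: m=46, d=95, a=1
  k=4: m=49, d=1, a=98
d=1 and a=2a₀=98 at k=4, so the next step gives (m, d) = (49, 95) again — its k=1 value — and the period has length 4.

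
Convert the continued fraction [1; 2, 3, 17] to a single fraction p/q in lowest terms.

Fold from the inside: start with 17/1.
  3 + 1/17 = 52/17
  2 + 17/52 = 121/52
  1 + 52/121 = 173/121

173/121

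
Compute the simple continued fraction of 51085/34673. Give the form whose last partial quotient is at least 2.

51085 = 1*34673 + 16412
34673 = 2*16412 + 1849
16412 = 8*1849 + 1620
1849 = 1*1620 + 229
1620 = 7*229 + 17
229 = 13*17 + 8
17 = 2*8 + 1
8 = 8*1 + 0  (stop)
So 51085/34673 = [1; 2, 8, 1, 7, 13, 2, 8].

[1; 2, 8, 1, 7, 13, 2, 8]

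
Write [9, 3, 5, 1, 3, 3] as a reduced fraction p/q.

2217/238

Using pₖ = aₖpₖ₋₁ + pₖ₋₂ and qₖ = aₖqₖ₋₁ + qₖ₋₂:
  k=0: a=9, p=9, q=1
  k=1: a=3, p=28, q=3
  k=2: a=5, p=149, q=16
  k=3: a=1, p=177, q=19
  k=4: a=3, p=680, q=73
  k=5: a=3, p=2217, q=238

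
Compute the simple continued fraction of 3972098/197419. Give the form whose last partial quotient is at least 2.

[20; 8, 3, 11, 13, 3, 17]

3972098 = 20×197419 + 23718
197419 = 8×23718 + 7675
23718 = 3×7675 + 693
7675 = 11×693 + 52
693 = 13×52 + 17
52 = 3×17 + 1
17 = 17×1 + 0  (stop)
So 3972098/197419 = [20; 8, 3, 11, 13, 3, 17].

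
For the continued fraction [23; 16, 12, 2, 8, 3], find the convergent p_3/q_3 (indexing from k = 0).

9271/402

Using pₖ = aₖpₖ₋₁ + pₖ₋₂, qₖ = aₖqₖ₋₁ + qₖ₋₂ (with p₋₁=1, p₋₂=0, q₋₁=0, q₋₂=1):
  k=0: a=23, p=23, q=1
  k=1: a=16, p=369, q=16
  k=2: a=12, p=4451, q=193
  k=3: a=2, p=9271, q=402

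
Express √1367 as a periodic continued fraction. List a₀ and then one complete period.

a₀ = ⌊√1367⌋ = 36.

[36; 1, 35, 1, 72]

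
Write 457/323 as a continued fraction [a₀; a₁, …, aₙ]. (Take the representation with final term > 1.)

457 = 1·323 + 134
323 = 2·134 + 55
134 = 2·55 + 24
55 = 2·24 + 7
24 = 3·7 + 3
7 = 2·3 + 1
3 = 3·1 + 0  (stop)
So 457/323 = [1; 2, 2, 2, 3, 2, 3].

[1; 2, 2, 2, 3, 2, 3]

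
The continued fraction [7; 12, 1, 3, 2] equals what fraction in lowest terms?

814/115

Fold from the inside: start with 2/1.
  3 + 1/2 = 7/2
  1 + 2/7 = 9/7
  12 + 7/9 = 115/9
  7 + 9/115 = 814/115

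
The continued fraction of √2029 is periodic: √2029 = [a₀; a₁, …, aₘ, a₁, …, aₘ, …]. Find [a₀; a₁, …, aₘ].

a₀ = ⌊√2029⌋ = 45.

[45; 22, 1, 1, 22, 90]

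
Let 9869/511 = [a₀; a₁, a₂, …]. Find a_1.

9869 = 19·511 + 160   →  a_0 = 19
511 = 3·160 + 31   →  a_1 = 3

3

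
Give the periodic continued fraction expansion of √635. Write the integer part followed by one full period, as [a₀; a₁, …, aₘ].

a₀ = ⌊√635⌋ = 25.
With m₀=0, d₀=1 and mₖ₊₁ = dₖaₖ − mₖ, dₖ₊₁ = (n − mₖ₊₁²)/dₖ, aₖ₊₁ = ⌊(a₀+mₖ₊₁)/dₖ₊₁⌋:
  k=1: m=25, d=10, a=5
  k=2: m=25, d=1, a=50
d=1 and a=2a₀=50 at k=2, so the next step gives (m, d) = (25, 10) again — its k=1 value — and the period has length 2.

[25; 5, 50]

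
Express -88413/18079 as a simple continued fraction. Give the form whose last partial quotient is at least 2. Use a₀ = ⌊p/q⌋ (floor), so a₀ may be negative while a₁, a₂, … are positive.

-88413 = -5·18079 + 1982
18079 = 9·1982 + 241
1982 = 8·241 + 54
241 = 4·54 + 25
54 = 2·25 + 4
25 = 6·4 + 1
4 = 4·1 + 0  (stop)
So -88413/18079 = [-5; 9, 8, 4, 2, 6, 4].

[-5; 9, 8, 4, 2, 6, 4]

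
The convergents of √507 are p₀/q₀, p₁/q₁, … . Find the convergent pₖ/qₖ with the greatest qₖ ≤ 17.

45/2

√507 = [22; 1, 1, 14, 1, 1, 44, …] (period length 6).
Convergents:
  p_0/q_0 = 22/1
  p_1/q_1 = 23/1
  p_2/q_2 = 45/2
  p_3/q_3 = 653/29
q_2 = 2 ≤ 17 < 29 = q_3, so the answer is 45/2.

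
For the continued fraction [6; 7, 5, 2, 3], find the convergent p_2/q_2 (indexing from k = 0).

Using pₖ = aₖpₖ₋₁ + pₖ₋₂, qₖ = aₖqₖ₋₁ + qₖ₋₂ (with p₋₁=1, p₋₂=0, q₋₁=0, q₋₂=1):
  k=0: a=6, p=6, q=1
  k=1: a=7, p=43, q=7
  k=2: a=5, p=221, q=36

221/36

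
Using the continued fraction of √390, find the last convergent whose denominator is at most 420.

√390 = [19; 1, 2, 1, 38, …] (period length 4).
Convergents:
  p_0/q_0 = 19/1
  p_1/q_1 = 20/1
  p_2/q_2 = 59/3
  p_3/q_3 = 79/4
  p_4/q_4 = 3061/155
  p_5/q_5 = 3140/159
  p_6/q_6 = 9341/473
q_5 = 159 ≤ 420 < 473 = q_6, so the answer is 3140/159.

3140/159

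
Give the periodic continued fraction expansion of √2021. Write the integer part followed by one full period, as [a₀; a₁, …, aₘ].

a₀ = ⌊√2021⌋ = 44.
With m₀=0, d₀=1 and mₖ₊₁ = dₖaₖ − mₖ, dₖ₊₁ = (n − mₖ₊₁²)/dₖ, aₖ₊₁ = ⌊(a₀+mₖ₊₁)/dₖ₊₁⌋:
  k=1: m=44, d=85, a=1
  k=2: m=41, d=4, a=21
  k=3: m=43, d=43, a=2
  k=4: m=43, d=4, a=21
  k=5: m=41, d=85, a=1
  k=6: m=44, d=1, a=88
d=1 and a=2a₀=88 at k=6, so the next step gives (m, d) = (44, 85) again — its k=1 value — and the period has length 6.

[44; 1, 21, 2, 21, 1, 88]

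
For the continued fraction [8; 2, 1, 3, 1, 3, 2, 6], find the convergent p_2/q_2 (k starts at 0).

25/3

Using pₖ = aₖpₖ₋₁ + pₖ₋₂, qₖ = aₖqₖ₋₁ + qₖ₋₂ (with p₋₁=1, p₋₂=0, q₋₁=0, q₋₂=1):
  k=0: a=8, p=8, q=1
  k=1: a=2, p=17, q=2
  k=2: a=1, p=25, q=3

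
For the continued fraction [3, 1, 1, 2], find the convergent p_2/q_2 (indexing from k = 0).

Using pₖ = aₖpₖ₋₁ + pₖ₋₂, qₖ = aₖqₖ₋₁ + qₖ₋₂ (with p₋₁=1, p₋₂=0, q₋₁=0, q₋₂=1):
  k=0: a=3, p=3, q=1
  k=1: a=1, p=4, q=1
  k=2: a=1, p=7, q=2

7/2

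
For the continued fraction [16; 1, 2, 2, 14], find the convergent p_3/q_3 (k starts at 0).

Using pₖ = aₖpₖ₋₁ + pₖ₋₂, qₖ = aₖqₖ₋₁ + qₖ₋₂ (with p₋₁=1, p₋₂=0, q₋₁=0, q₋₂=1):
  k=0: a=16, p=16, q=1
  k=1: a=1, p=17, q=1
  k=2: a=2, p=50, q=3
  k=3: a=2, p=117, q=7

117/7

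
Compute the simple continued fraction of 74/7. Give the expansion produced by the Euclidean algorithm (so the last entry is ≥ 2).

[10; 1, 1, 3]

74 = 10×7 + 4
7 = 1×4 + 3
4 = 1×3 + 1
3 = 3×1 + 0  (stop)
So 74/7 = [10; 1, 1, 3].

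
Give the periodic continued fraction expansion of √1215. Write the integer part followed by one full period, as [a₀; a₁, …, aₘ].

[34; 1, 5, 1, 68]

a₀ = ⌊√1215⌋ = 34.
With m₀=0, d₀=1 and mₖ₊₁ = dₖaₖ − mₖ, dₖ₊₁ = (n − mₖ₊₁²)/dₖ, aₖ₊₁ = ⌊(a₀+mₖ₊₁)/dₖ₊₁⌋:
  k=1: m=34, d=59, a=1
  k=2: m=25, d=10, a=5
  k=3: m=25, d=59, a=1
  k=4: m=34, d=1, a=68
d=1 and a=2a₀=68 at k=4, so the next step gives (m, d) = (34, 59) again — its k=1 value — and the period has length 4.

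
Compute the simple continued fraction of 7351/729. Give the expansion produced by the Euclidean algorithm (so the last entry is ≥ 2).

[10; 11, 1, 19, 3]

7351 = 10*729 + 61
729 = 11*61 + 58
61 = 1*58 + 3
58 = 19*3 + 1
3 = 3*1 + 0  (stop)
So 7351/729 = [10; 11, 1, 19, 3].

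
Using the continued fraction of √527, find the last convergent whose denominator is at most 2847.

√527 = [22; 1, 21, 1, 44, …] (period length 4).
Convergents:
  p_0/q_0 = 22/1
  p_1/q_1 = 23/1
  p_2/q_2 = 505/22
  p_3/q_3 = 528/23
  p_4/q_4 = 23737/1034
  p_5/q_5 = 24265/1057
  p_6/q_6 = 533302/23231
q_5 = 1057 ≤ 2847 < 23231 = q_6, so the answer is 24265/1057.

24265/1057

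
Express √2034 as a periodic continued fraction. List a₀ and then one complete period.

a₀ = ⌊√2034⌋ = 45.
With m₀=0, d₀=1 and mₖ₊₁ = dₖaₖ − mₖ, dₖ₊₁ = (n − mₖ₊₁²)/dₖ, aₖ₊₁ = ⌊(a₀+mₖ₊₁)/dₖ₊₁⌋:
  k=1: m=45, d=9, a=10
  k=2: m=45, d=1, a=90
d=1 and a=2a₀=90 at k=2, so the next step gives (m, d) = (45, 9) again — its k=1 value — and the period has length 2.

[45; 10, 90]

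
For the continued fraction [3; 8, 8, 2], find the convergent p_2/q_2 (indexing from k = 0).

203/65

Using pₖ = aₖpₖ₋₁ + pₖ₋₂, qₖ = aₖqₖ₋₁ + qₖ₋₂ (with p₋₁=1, p₋₂=0, q₋₁=0, q₋₂=1):
  k=0: a=3, p=3, q=1
  k=1: a=8, p=25, q=8
  k=2: a=8, p=203, q=65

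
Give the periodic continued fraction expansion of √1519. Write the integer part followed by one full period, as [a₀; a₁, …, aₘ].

[38; 1, 37, 1, 76]

a₀ = ⌊√1519⌋ = 38.
With m₀=0, d₀=1 and mₖ₊₁ = dₖaₖ − mₖ, dₖ₊₁ = (n − mₖ₊₁²)/dₖ, aₖ₊₁ = ⌊(a₀+mₖ₊₁)/dₖ₊₁⌋:
  k=1: m=38, d=75, a=1
  k=2: m=37, d=2, a=37
  k=3: m=37, d=75, a=1
  k=4: m=38, d=1, a=76
d=1 and a=2a₀=76 at k=4, so the next step gives (m, d) = (38, 75) again — its k=1 value — and the period has length 4.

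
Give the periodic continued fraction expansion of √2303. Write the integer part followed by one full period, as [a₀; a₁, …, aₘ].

a₀ = ⌊√2303⌋ = 47.
With m₀=0, d₀=1 and mₖ₊₁ = dₖaₖ − mₖ, dₖ₊₁ = (n − mₖ₊₁²)/dₖ, aₖ₊₁ = ⌊(a₀+mₖ₊₁)/dₖ₊₁⌋:
  k=1: m=47, d=94, a=1
  k=2: m=47, d=1, a=94
d=1 and a=2a₀=94 at k=2, so the next step gives (m, d) = (47, 94) again — its k=1 value — and the period has length 2.

[47; 1, 94]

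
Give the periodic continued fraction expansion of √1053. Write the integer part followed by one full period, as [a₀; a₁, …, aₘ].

[32; 2, 4, 2, 64]

a₀ = ⌊√1053⌋ = 32.
With m₀=0, d₀=1 and mₖ₊₁ = dₖaₖ − mₖ, dₖ₊₁ = (n − mₖ₊₁²)/dₖ, aₖ₊₁ = ⌊(a₀+mₖ₊₁)/dₖ₊₁⌋:
  k=1: m=32, d=29, a=2
  k=2: m=26, d=13, a=4
  k=3: m=26, d=29, a=2
  k=4: m=32, d=1, a=64
d=1 and a=2a₀=64 at k=4, so the next step gives (m, d) = (32, 29) again — its k=1 value — and the period has length 4.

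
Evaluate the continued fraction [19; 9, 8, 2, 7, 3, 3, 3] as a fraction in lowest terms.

759877/39764

Fold from the inside: start with 3/1.
  3 + 1/3 = 10/3
  3 + 3/10 = 33/10
  7 + 10/33 = 241/33
  2 + 33/241 = 515/241
  8 + 241/515 = 4361/515
  9 + 515/4361 = 39764/4361
  19 + 4361/39764 = 759877/39764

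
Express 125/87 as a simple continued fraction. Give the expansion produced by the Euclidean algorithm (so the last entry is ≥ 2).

[1; 2, 3, 2, 5]

125 = 1×87 + 38
87 = 2×38 + 11
38 = 3×11 + 5
11 = 2×5 + 1
5 = 5×1 + 0  (stop)
So 125/87 = [1; 2, 3, 2, 5].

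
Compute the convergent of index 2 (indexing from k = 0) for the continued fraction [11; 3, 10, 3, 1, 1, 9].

Using pₖ = aₖpₖ₋₁ + pₖ₋₂, qₖ = aₖqₖ₋₁ + qₖ₋₂ (with p₋₁=1, p₋₂=0, q₋₁=0, q₋₂=1):
  k=0: a=11, p=11, q=1
  k=1: a=3, p=34, q=3
  k=2: a=10, p=351, q=31

351/31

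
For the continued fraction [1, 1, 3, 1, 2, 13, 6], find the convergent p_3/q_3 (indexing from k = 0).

Using pₖ = aₖpₖ₋₁ + pₖ₋₂, qₖ = aₖqₖ₋₁ + qₖ₋₂ (with p₋₁=1, p₋₂=0, q₋₁=0, q₋₂=1):
  k=0: a=1, p=1, q=1
  k=1: a=1, p=2, q=1
  k=2: a=3, p=7, q=4
  k=3: a=1, p=9, q=5

9/5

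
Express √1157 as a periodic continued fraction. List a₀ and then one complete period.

[34; 68]

a₀ = ⌊√1157⌋ = 34.
With m₀=0, d₀=1 and mₖ₊₁ = dₖaₖ − mₖ, dₖ₊₁ = (n − mₖ₊₁²)/dₖ, aₖ₊₁ = ⌊(a₀+mₖ₊₁)/dₖ₊₁⌋:
  k=1: m=34, d=1, a=68
d=1 and a=2a₀=68 at k=1, so the next step gives (m, d) = (34, 1) again — its k=1 value — and the period has length 1.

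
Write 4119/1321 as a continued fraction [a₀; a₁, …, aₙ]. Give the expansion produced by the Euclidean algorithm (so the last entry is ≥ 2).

[3; 8, 2, 7, 3, 3]

4119 = 3*1321 + 156
1321 = 8*156 + 73
156 = 2*73 + 10
73 = 7*10 + 3
10 = 3*3 + 1
3 = 3*1 + 0  (stop)
So 4119/1321 = [3; 8, 2, 7, 3, 3].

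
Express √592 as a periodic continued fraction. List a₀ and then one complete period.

a₀ = ⌊√592⌋ = 24.
With m₀=0, d₀=1 and mₖ₊₁ = dₖaₖ − mₖ, dₖ₊₁ = (n − mₖ₊₁²)/dₖ, aₖ₊₁ = ⌊(a₀+mₖ₊₁)/dₖ₊₁⌋:
  k=1: m=24, d=16, a=3
  k=2: m=24, d=1, a=48
d=1 and a=2a₀=48 at k=2, so the next step gives (m, d) = (24, 16) again — its k=1 value — and the period has length 2.

[24; 3, 48]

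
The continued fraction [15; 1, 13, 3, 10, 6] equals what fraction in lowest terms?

43123/2707

Fold from the inside: start with 6/1.
  10 + 1/6 = 61/6
  3 + 6/61 = 189/61
  13 + 61/189 = 2518/189
  1 + 189/2518 = 2707/2518
  15 + 2518/2707 = 43123/2707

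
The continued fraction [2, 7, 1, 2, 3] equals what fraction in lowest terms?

Fold from the inside: start with 3/1.
  2 + 1/3 = 7/3
  1 + 3/7 = 10/7
  7 + 7/10 = 77/10
  2 + 10/77 = 164/77

164/77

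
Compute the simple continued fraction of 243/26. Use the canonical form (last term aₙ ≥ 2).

[9; 2, 1, 8]

243 = 9·26 + 9
26 = 2·9 + 8
9 = 1·8 + 1
8 = 8·1 + 0  (stop)
So 243/26 = [9; 2, 1, 8].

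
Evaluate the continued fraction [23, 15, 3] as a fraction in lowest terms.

Using pₖ = aₖpₖ₋₁ + pₖ₋₂ and qₖ = aₖqₖ₋₁ + qₖ₋₂:
  k=0: a=23, p=23, q=1
  k=1: a=15, p=346, q=15
  k=2: a=3, p=1061, q=46

1061/46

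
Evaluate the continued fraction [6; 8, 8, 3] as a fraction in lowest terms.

Fold from the inside: start with 3/1.
  8 + 1/3 = 25/3
  8 + 3/25 = 203/25
  6 + 25/203 = 1243/203

1243/203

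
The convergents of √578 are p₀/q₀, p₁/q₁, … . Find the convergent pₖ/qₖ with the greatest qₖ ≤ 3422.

√578 = [24; 24, 48, …] (period length 2).
Convergents:
  p_0/q_0 = 24/1
  p_1/q_1 = 577/24
  p_2/q_2 = 27720/1153
  p_3/q_3 = 665857/27696
q_2 = 1153 ≤ 3422 < 27696 = q_3, so the answer is 27720/1153.

27720/1153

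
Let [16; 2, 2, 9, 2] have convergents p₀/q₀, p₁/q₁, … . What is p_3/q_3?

771/47

Using pₖ = aₖpₖ₋₁ + pₖ₋₂, qₖ = aₖqₖ₋₁ + qₖ₋₂ (with p₋₁=1, p₋₂=0, q₋₁=0, q₋₂=1):
  k=0: a=16, p=16, q=1
  k=1: a=2, p=33, q=2
  k=2: a=2, p=82, q=5
  k=3: a=9, p=771, q=47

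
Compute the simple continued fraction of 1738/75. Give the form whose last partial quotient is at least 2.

[23; 5, 1, 3, 3]

1738 = 23*75 + 13
75 = 5*13 + 10
13 = 1*10 + 3
10 = 3*3 + 1
3 = 3*1 + 0  (stop)
So 1738/75 = [23; 5, 1, 3, 3].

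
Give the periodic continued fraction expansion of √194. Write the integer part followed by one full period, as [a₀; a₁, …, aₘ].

[13; 1, 12, 1, 26]

a₀ = ⌊√194⌋ = 13.
With m₀=0, d₀=1 and mₖ₊₁ = dₖaₖ − mₖ, dₖ₊₁ = (n − mₖ₊₁²)/dₖ, aₖ₊₁ = ⌊(a₀+mₖ₊₁)/dₖ₊₁⌋:
  k=1: m=13, d=25, a=1
  k=2: m=12, d=2, a=12
  k=3: m=12, d=25, a=1
  k=4: m=13, d=1, a=26
d=1 and a=2a₀=26 at k=4, so the next step gives (m, d) = (13, 25) again — its k=1 value — and the period has length 4.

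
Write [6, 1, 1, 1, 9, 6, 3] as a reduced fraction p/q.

Using pₖ = aₖpₖ₋₁ + pₖ₋₂ and qₖ = aₖqₖ₋₁ + qₖ₋₂:
  k=0: a=6, p=6, q=1
  k=1: a=1, p=7, q=1
  k=2: a=1, p=13, q=2
  k=3: a=1, p=20, q=3
  k=4: a=9, p=193, q=29
  k=5: a=6, p=1178, q=177
  k=6: a=3, p=3727, q=560

3727/560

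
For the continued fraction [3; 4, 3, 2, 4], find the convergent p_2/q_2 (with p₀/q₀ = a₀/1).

42/13

Using pₖ = aₖpₖ₋₁ + pₖ₋₂, qₖ = aₖqₖ₋₁ + qₖ₋₂ (with p₋₁=1, p₋₂=0, q₋₁=0, q₋₂=1):
  k=0: a=3, p=3, q=1
  k=1: a=4, p=13, q=4
  k=2: a=3, p=42, q=13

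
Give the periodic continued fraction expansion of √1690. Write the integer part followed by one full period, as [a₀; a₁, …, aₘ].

a₀ = ⌊√1690⌋ = 41.
With m₀=0, d₀=1 and mₖ₊₁ = dₖaₖ − mₖ, dₖ₊₁ = (n − mₖ₊₁²)/dₖ, aₖ₊₁ = ⌊(a₀+mₖ₊₁)/dₖ₊₁⌋:
  k=1: m=41, d=9, a=9
  k=2: m=40, d=10, a=8
  k=3: m=40, d=9, a=9
  k=4: m=41, d=1, a=82
d=1 and a=2a₀=82 at k=4, so the next step gives (m, d) = (41, 9) again — its k=1 value — and the period has length 4.

[41; 9, 8, 9, 82]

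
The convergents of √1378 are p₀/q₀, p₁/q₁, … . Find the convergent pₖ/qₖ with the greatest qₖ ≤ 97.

√1378 = [37; 8, 4, 4, 8, 74, …] (period length 5).
Convergents:
  p_0/q_0 = 37/1
  p_1/q_1 = 297/8
  p_2/q_2 = 1225/33
  p_3/q_3 = 5197/140
q_2 = 33 ≤ 97 < 140 = q_3, so the answer is 1225/33.

1225/33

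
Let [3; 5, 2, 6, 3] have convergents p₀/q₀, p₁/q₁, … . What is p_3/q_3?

226/71

Using pₖ = aₖpₖ₋₁ + pₖ₋₂, qₖ = aₖqₖ₋₁ + qₖ₋₂ (with p₋₁=1, p₋₂=0, q₋₁=0, q₋₂=1):
  k=0: a=3, p=3, q=1
  k=1: a=5, p=16, q=5
  k=2: a=2, p=35, q=11
  k=3: a=6, p=226, q=71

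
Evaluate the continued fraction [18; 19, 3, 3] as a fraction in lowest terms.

Fold from the inside: start with 3/1.
  3 + 1/3 = 10/3
  19 + 3/10 = 193/10
  18 + 10/193 = 3484/193

3484/193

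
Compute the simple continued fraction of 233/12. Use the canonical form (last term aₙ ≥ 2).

[19; 2, 2, 2]

233 = 19×12 + 5
12 = 2×5 + 2
5 = 2×2 + 1
2 = 2×1 + 0  (stop)
So 233/12 = [19; 2, 2, 2].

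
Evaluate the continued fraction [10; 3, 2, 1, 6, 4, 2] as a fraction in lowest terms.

6416/623

Using pₖ = aₖpₖ₋₁ + pₖ₋₂ and qₖ = aₖqₖ₋₁ + qₖ₋₂:
  k=0: a=10, p=10, q=1
  k=1: a=3, p=31, q=3
  k=2: a=2, p=72, q=7
  k=3: a=1, p=103, q=10
  k=4: a=6, p=690, q=67
  k=5: a=4, p=2863, q=278
  k=6: a=2, p=6416, q=623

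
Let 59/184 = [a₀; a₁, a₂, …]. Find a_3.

59 = 0·184 + 59   →  a_0 = 0
184 = 3·59 + 7   →  a_1 = 3
59 = 8·7 + 3   →  a_2 = 8
7 = 2·3 + 1   →  a_3 = 2

2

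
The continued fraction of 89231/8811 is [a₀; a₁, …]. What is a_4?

7

89231 = 10·8811 + 1121   →  a_0 = 10
8811 = 7·1121 + 964   →  a_1 = 7
1121 = 1·964 + 157   →  a_2 = 1
964 = 6·157 + 22   →  a_3 = 6
157 = 7·22 + 3   →  a_4 = 7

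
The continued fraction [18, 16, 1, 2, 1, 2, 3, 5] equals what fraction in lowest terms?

59218/3279

Using pₖ = aₖpₖ₋₁ + pₖ₋₂ and qₖ = aₖqₖ₋₁ + qₖ₋₂:
  k=0: a=18, p=18, q=1
  k=1: a=16, p=289, q=16
  k=2: a=1, p=307, q=17
  k=3: a=2, p=903, q=50
  k=4: a=1, p=1210, q=67
  k=5: a=2, p=3323, q=184
  k=6: a=3, p=11179, q=619
  k=7: a=5, p=59218, q=3279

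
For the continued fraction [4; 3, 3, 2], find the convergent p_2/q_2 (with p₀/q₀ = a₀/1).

Using pₖ = aₖpₖ₋₁ + pₖ₋₂, qₖ = aₖqₖ₋₁ + qₖ₋₂ (with p₋₁=1, p₋₂=0, q₋₁=0, q₋₂=1):
  k=0: a=4, p=4, q=1
  k=1: a=3, p=13, q=3
  k=2: a=3, p=43, q=10

43/10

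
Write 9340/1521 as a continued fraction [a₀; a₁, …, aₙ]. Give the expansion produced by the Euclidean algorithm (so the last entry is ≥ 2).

[6; 7, 9, 3, 3, 2]

9340 = 6*1521 + 214
1521 = 7*214 + 23
214 = 9*23 + 7
23 = 3*7 + 2
7 = 3*2 + 1
2 = 2*1 + 0  (stop)
So 9340/1521 = [6; 7, 9, 3, 3, 2].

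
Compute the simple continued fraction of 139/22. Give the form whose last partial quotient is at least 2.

139 = 6·22 + 7
22 = 3·7 + 1
7 = 7·1 + 0  (stop)
So 139/22 = [6; 3, 7].

[6; 3, 7]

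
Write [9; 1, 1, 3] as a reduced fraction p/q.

67/7

Fold from the inside: start with 3/1.
  1 + 1/3 = 4/3
  1 + 3/4 = 7/4
  9 + 4/7 = 67/7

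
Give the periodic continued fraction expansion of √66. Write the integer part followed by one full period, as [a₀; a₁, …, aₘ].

a₀ = ⌊√66⌋ = 8.
With m₀=0, d₀=1 and mₖ₊₁ = dₖaₖ − mₖ, dₖ₊₁ = (n − mₖ₊₁²)/dₖ, aₖ₊₁ = ⌊(a₀+mₖ₊₁)/dₖ₊₁⌋:
  k=1: m=8, d=2, a=8
  k=2: m=8, d=1, a=16
d=1 and a=2a₀=16 at k=2, so the next step gives (m, d) = (8, 2) again — its k=1 value — and the period has length 2.

[8; 8, 16]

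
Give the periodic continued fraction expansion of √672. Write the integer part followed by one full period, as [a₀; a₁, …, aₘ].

[25; 1, 11, 1, 50]

a₀ = ⌊√672⌋ = 25.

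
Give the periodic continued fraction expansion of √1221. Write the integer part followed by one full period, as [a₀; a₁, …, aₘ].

a₀ = ⌊√1221⌋ = 34.
With m₀=0, d₀=1 and mₖ₊₁ = dₖaₖ − mₖ, dₖ₊₁ = (n − mₖ₊₁²)/dₖ, aₖ₊₁ = ⌊(a₀+mₖ₊₁)/dₖ₊₁⌋:
  k=1: m=34, d=65, a=1
  k=2: m=31, d=4, a=16
  k=3: m=33, d=33, a=2
  k=4: m=33, d=4, a=16
  k=5: m=31, d=65, a=1
  k=6: m=34, d=1, a=68
d=1 and a=2a₀=68 at k=6, so the next step gives (m, d) = (34, 65) again — its k=1 value — and the period has length 6.

[34; 1, 16, 2, 16, 1, 68]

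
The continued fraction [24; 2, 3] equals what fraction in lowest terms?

171/7

Fold from the inside: start with 3/1.
  2 + 1/3 = 7/3
  24 + 3/7 = 171/7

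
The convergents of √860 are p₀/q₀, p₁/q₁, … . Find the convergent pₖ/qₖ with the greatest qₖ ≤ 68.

√860 = [29; 3, 14, 3, 58, …] (period length 4).
Convergents:
  p_0/q_0 = 29/1
  p_1/q_1 = 88/3
  p_2/q_2 = 1261/43
  p_3/q_3 = 3871/132
q_2 = 43 ≤ 68 < 132 = q_3, so the answer is 1261/43.

1261/43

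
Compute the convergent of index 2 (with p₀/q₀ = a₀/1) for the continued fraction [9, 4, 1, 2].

46/5

Using pₖ = aₖpₖ₋₁ + pₖ₋₂, qₖ = aₖqₖ₋₁ + qₖ₋₂ (with p₋₁=1, p₋₂=0, q₋₁=0, q₋₂=1):
  k=0: a=9, p=9, q=1
  k=1: a=4, p=37, q=4
  k=2: a=1, p=46, q=5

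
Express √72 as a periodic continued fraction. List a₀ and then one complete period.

[8; 2, 16]

a₀ = ⌊√72⌋ = 8.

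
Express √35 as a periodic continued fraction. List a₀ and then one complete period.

a₀ = ⌊√35⌋ = 5.
With m₀=0, d₀=1 and mₖ₊₁ = dₖaₖ − mₖ, dₖ₊₁ = (n − mₖ₊₁²)/dₖ, aₖ₊₁ = ⌊(a₀+mₖ₊₁)/dₖ₊₁⌋:
  k=1: m=5, d=10, a=1
  k=2: m=5, d=1, a=10
d=1 and a=2a₀=10 at k=2, so the next step gives (m, d) = (5, 10) again — its k=1 value — and the period has length 2.

[5; 1, 10]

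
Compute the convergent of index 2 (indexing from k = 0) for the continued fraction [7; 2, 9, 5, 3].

142/19

Using pₖ = aₖpₖ₋₁ + pₖ₋₂, qₖ = aₖqₖ₋₁ + qₖ₋₂ (with p₋₁=1, p₋₂=0, q₋₁=0, q₋₂=1):
  k=0: a=7, p=7, q=1
  k=1: a=2, p=15, q=2
  k=2: a=9, p=142, q=19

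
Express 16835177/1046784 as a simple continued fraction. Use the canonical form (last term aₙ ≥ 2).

16835177 = 16·1046784 + 86633
1046784 = 12·86633 + 7188
86633 = 12·7188 + 377
7188 = 19·377 + 25
377 = 15·25 + 2
25 = 12·2 + 1
2 = 2·1 + 0  (stop)
So 16835177/1046784 = [16; 12, 12, 19, 15, 12, 2].

[16; 12, 12, 19, 15, 12, 2]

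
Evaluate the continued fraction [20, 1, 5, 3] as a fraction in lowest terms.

Fold from the inside: start with 3/1.
  5 + 1/3 = 16/3
  1 + 3/16 = 19/16
  20 + 16/19 = 396/19

396/19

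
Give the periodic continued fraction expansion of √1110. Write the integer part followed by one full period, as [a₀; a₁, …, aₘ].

a₀ = ⌊√1110⌋ = 33.

[33; 3, 6, 3, 66]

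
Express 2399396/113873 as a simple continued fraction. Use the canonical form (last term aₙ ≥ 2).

2399396 = 21*113873 + 8063
113873 = 14*8063 + 991
8063 = 8*991 + 135
991 = 7*135 + 46
135 = 2*46 + 43
46 = 1*43 + 3
43 = 14*3 + 1
3 = 3*1 + 0  (stop)
So 2399396/113873 = [21; 14, 8, 7, 2, 1, 14, 3].

[21; 14, 8, 7, 2, 1, 14, 3]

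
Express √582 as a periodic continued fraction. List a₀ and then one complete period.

a₀ = ⌊√582⌋ = 24.

[24; 8, 48]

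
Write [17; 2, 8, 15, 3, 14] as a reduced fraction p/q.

197228/11289

Using pₖ = aₖpₖ₋₁ + pₖ₋₂ and qₖ = aₖqₖ₋₁ + qₖ₋₂:
  k=0: a=17, p=17, q=1
  k=1: a=2, p=35, q=2
  k=2: a=8, p=297, q=17
  k=3: a=15, p=4490, q=257
  k=4: a=3, p=13767, q=788
  k=5: a=14, p=197228, q=11289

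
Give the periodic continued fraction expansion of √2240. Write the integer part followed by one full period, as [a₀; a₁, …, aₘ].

a₀ = ⌊√2240⌋ = 47.

[47; 3, 23, 3, 94]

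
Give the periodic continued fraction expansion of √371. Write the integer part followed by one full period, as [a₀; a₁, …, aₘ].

a₀ = ⌊√371⌋ = 19.
With m₀=0, d₀=1 and mₖ₊₁ = dₖaₖ − mₖ, dₖ₊₁ = (n − mₖ₊₁²)/dₖ, aₖ₊₁ = ⌊(a₀+mₖ₊₁)/dₖ₊₁⌋:
  k=1: m=19, d=10, a=3
  k=2: m=11, d=25, a=1
  k=3: m=14, d=7, a=4
  k=4: m=14, d=25, a=1
  k=5: m=11, d=10, a=3
  k=6: m=19, d=1, a=38
d=1 and a=2a₀=38 at k=6, so the next step gives (m, d) = (19, 10) again — its k=1 value — and the period has length 6.

[19; 3, 1, 4, 1, 3, 38]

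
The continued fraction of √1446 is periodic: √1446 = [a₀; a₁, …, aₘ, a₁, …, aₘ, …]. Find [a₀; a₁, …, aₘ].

[38; 38, 76]

a₀ = ⌊√1446⌋ = 38.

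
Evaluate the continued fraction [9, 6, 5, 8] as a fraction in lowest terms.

Fold from the inside: start with 8/1.
  5 + 1/8 = 41/8
  6 + 8/41 = 254/41
  9 + 41/254 = 2327/254

2327/254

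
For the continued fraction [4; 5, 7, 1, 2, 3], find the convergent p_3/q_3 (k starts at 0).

172/41

Using pₖ = aₖpₖ₋₁ + pₖ₋₂, qₖ = aₖqₖ₋₁ + qₖ₋₂ (with p₋₁=1, p₋₂=0, q₋₁=0, q₋₂=1):
  k=0: a=4, p=4, q=1
  k=1: a=5, p=21, q=5
  k=2: a=7, p=151, q=36
  k=3: a=1, p=172, q=41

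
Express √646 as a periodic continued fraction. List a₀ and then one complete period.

a₀ = ⌊√646⌋ = 25.

[25; 2, 2, 2, 50]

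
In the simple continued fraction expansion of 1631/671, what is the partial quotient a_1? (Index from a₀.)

2

1631 = 2·671 + 289   →  a_0 = 2
671 = 2·289 + 93   →  a_1 = 2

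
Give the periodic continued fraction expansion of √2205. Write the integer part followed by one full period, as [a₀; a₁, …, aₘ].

a₀ = ⌊√2205⌋ = 46.
With m₀=0, d₀=1 and mₖ₊₁ = dₖaₖ − mₖ, dₖ₊₁ = (n − mₖ₊₁²)/dₖ, aₖ₊₁ = ⌊(a₀+mₖ₊₁)/dₖ₊₁⌋:
  k=1: m=46, d=89, a=1
  k=2: m=43, d=4, a=22
  k=3: m=45, d=45, a=2
  k=4: m=45, d=4, a=22
  k=5: m=43, d=89, a=1
  k=6: m=46, d=1, a=92
d=1 and a=2a₀=92 at k=6, so the next step gives (m, d) = (46, 89) again — its k=1 value — and the period has length 6.

[46; 1, 22, 2, 22, 1, 92]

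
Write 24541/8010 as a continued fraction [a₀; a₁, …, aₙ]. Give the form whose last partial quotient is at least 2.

[3; 15, 1, 2, 12, 1, 3, 3]

24541 = 3·8010 + 511
8010 = 15·511 + 345
511 = 1·345 + 166
345 = 2·166 + 13
166 = 12·13 + 10
13 = 1·10 + 3
10 = 3·3 + 1
3 = 3·1 + 0  (stop)
So 24541/8010 = [3; 15, 1, 2, 12, 1, 3, 3].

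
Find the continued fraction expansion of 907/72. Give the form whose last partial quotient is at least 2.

907 = 12×72 + 43
72 = 1×43 + 29
43 = 1×29 + 14
29 = 2×14 + 1
14 = 14×1 + 0  (stop)
So 907/72 = [12; 1, 1, 2, 14].

[12; 1, 1, 2, 14]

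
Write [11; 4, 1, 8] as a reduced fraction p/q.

493/44

Using pₖ = aₖpₖ₋₁ + pₖ₋₂ and qₖ = aₖqₖ₋₁ + qₖ₋₂:
  k=0: a=11, p=11, q=1
  k=1: a=4, p=45, q=4
  k=2: a=1, p=56, q=5
  k=3: a=8, p=493, q=44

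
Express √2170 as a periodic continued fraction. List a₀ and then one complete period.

[46; 1, 1, 2, 1, 1, 92]

a₀ = ⌊√2170⌋ = 46.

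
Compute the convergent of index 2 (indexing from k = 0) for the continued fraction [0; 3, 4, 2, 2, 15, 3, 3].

Using pₖ = aₖpₖ₋₁ + pₖ₋₂, qₖ = aₖqₖ₋₁ + qₖ₋₂ (with p₋₁=1, p₋₂=0, q₋₁=0, q₋₂=1):
  k=0: a=0, p=0, q=1
  k=1: a=3, p=1, q=3
  k=2: a=4, p=4, q=13

4/13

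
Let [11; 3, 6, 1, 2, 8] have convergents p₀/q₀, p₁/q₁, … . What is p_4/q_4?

713/63

Using pₖ = aₖpₖ₋₁ + pₖ₋₂, qₖ = aₖqₖ₋₁ + qₖ₋₂ (with p₋₁=1, p₋₂=0, q₋₁=0, q₋₂=1):
  k=0: a=11, p=11, q=1
  k=1: a=3, p=34, q=3
  k=2: a=6, p=215, q=19
  k=3: a=1, p=249, q=22
  k=4: a=2, p=713, q=63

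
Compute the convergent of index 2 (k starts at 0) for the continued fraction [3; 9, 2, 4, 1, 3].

Using pₖ = aₖpₖ₋₁ + pₖ₋₂, qₖ = aₖqₖ₋₁ + qₖ₋₂ (with p₋₁=1, p₋₂=0, q₋₁=0, q₋₂=1):
  k=0: a=3, p=3, q=1
  k=1: a=9, p=28, q=9
  k=2: a=2, p=59, q=19

59/19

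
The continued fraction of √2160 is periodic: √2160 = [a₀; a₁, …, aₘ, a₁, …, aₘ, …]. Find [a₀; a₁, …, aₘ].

[46; 2, 9, 1, 4, 1, 9, 2, 92]

a₀ = ⌊√2160⌋ = 46.
With m₀=0, d₀=1 and mₖ₊₁ = dₖaₖ − mₖ, dₖ₊₁ = (n − mₖ₊₁²)/dₖ, aₖ₊₁ = ⌊(a₀+mₖ₊₁)/dₖ₊₁⌋:
  k=1: m=46, d=44, a=2
  k=2: m=42, d=9, a=9
  k=3: m=39, d=71, a=1
  k=4: m=32, d=16, a=4
  k=5: m=32, d=71, a=1
  k=6: m=39, d=9, a=9
  k=7: m=42, d=44, a=2
  k=8: m=46, d=1, a=92
d=1 and a=2a₀=92 at k=8, so the next step gives (m, d) = (46, 44) again — its k=1 value — and the period has length 8.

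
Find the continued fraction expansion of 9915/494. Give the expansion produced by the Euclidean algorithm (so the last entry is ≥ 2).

[20; 14, 8, 1, 3]

9915 = 20×494 + 35
494 = 14×35 + 4
35 = 8×4 + 3
4 = 1×3 + 1
3 = 3×1 + 0  (stop)
So 9915/494 = [20; 14, 8, 1, 3].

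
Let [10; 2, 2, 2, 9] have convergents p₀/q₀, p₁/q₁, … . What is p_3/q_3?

Using pₖ = aₖpₖ₋₁ + pₖ₋₂, qₖ = aₖqₖ₋₁ + qₖ₋₂ (with p₋₁=1, p₋₂=0, q₋₁=0, q₋₂=1):
  k=0: a=10, p=10, q=1
  k=1: a=2, p=21, q=2
  k=2: a=2, p=52, q=5
  k=3: a=2, p=125, q=12

125/12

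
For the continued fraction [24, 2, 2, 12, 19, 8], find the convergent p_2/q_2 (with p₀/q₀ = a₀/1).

Using pₖ = aₖpₖ₋₁ + pₖ₋₂, qₖ = aₖqₖ₋₁ + qₖ₋₂ (with p₋₁=1, p₋₂=0, q₋₁=0, q₋₂=1):
  k=0: a=24, p=24, q=1
  k=1: a=2, p=49, q=2
  k=2: a=2, p=122, q=5

122/5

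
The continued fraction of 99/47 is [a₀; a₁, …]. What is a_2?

2

99 = 2·47 + 5   →  a_0 = 2
47 = 9·5 + 2   →  a_1 = 9
5 = 2·2 + 1   →  a_2 = 2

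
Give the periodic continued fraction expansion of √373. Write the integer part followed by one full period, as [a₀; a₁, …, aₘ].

a₀ = ⌊√373⌋ = 19.

[19; 3, 5, 5, 3, 38]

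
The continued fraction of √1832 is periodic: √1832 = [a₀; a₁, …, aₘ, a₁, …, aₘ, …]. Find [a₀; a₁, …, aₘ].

a₀ = ⌊√1832⌋ = 42.
With m₀=0, d₀=1 and mₖ₊₁ = dₖaₖ − mₖ, dₖ₊₁ = (n − mₖ₊₁²)/dₖ, aₖ₊₁ = ⌊(a₀+mₖ₊₁)/dₖ₊₁⌋:
  k=1: m=42, d=68, a=1
  k=2: m=26, d=17, a=4
  k=3: m=42, d=4, a=21
  k=4: m=42, d=17, a=4
  k=5: m=26, d=68, a=1
  k=6: m=42, d=1, a=84
d=1 and a=2a₀=84 at k=6, so the next step gives (m, d) = (42, 68) again — its k=1 value — and the period has length 6.

[42; 1, 4, 21, 4, 1, 84]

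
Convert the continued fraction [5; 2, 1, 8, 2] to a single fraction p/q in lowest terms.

Using pₖ = aₖpₖ₋₁ + pₖ₋₂ and qₖ = aₖqₖ₋₁ + qₖ₋₂:
  k=0: a=5, p=5, q=1
  k=1: a=2, p=11, q=2
  k=2: a=1, p=16, q=3
  k=3: a=8, p=139, q=26
  k=4: a=2, p=294, q=55

294/55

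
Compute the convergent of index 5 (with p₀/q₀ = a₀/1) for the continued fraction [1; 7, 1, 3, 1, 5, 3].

255/226

Using pₖ = aₖpₖ₋₁ + pₖ₋₂, qₖ = aₖqₖ₋₁ + qₖ₋₂ (with p₋₁=1, p₋₂=0, q₋₁=0, q₋₂=1):
  k=0: a=1, p=1, q=1
  k=1: a=7, p=8, q=7
  k=2: a=1, p=9, q=8
  k=3: a=3, p=35, q=31
  k=4: a=1, p=44, q=39
  k=5: a=5, p=255, q=226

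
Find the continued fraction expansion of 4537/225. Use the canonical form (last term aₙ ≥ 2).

[20; 6, 12, 3]

4537 = 20×225 + 37
225 = 6×37 + 3
37 = 12×3 + 1
3 = 3×1 + 0  (stop)
So 4537/225 = [20; 6, 12, 3].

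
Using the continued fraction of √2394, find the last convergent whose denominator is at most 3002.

√2394 = [48; 1, 12, 1, 96, …] (period length 4).
Convergents:
  p_0/q_0 = 48/1
  p_1/q_1 = 49/1
  p_2/q_2 = 636/13
  p_3/q_3 = 685/14
  p_4/q_4 = 66396/1357
  p_5/q_5 = 67081/1371
  p_6/q_6 = 871368/17809
q_5 = 1371 ≤ 3002 < 17809 = q_6, so the answer is 67081/1371.

67081/1371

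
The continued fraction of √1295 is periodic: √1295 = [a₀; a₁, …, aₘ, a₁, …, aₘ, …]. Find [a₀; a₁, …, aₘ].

[35; 1, 70]

a₀ = ⌊√1295⌋ = 35.
With m₀=0, d₀=1 and mₖ₊₁ = dₖaₖ − mₖ, dₖ₊₁ = (n − mₖ₊₁²)/dₖ, aₖ₊₁ = ⌊(a₀+mₖ₊₁)/dₖ₊₁⌋:
  k=1: m=35, d=70, a=1
  k=2: m=35, d=1, a=70
d=1 and a=2a₀=70 at k=2, so the next step gives (m, d) = (35, 70) again — its k=1 value — and the period has length 2.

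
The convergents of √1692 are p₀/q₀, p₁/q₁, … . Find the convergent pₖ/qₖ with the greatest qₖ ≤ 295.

4607/112

√1692 = [41; 7, 2, 7, 82, …] (period length 4).
Convergents:
  p_0/q_0 = 41/1
  p_1/q_1 = 288/7
  p_2/q_2 = 617/15
  p_3/q_3 = 4607/112
  p_4/q_4 = 378391/9199
q_3 = 112 ≤ 295 < 9199 = q_4, so the answer is 4607/112.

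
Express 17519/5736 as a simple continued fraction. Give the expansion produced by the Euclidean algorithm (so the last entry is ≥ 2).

[3; 18, 2, 3, 1, 16, 2]

17519 = 3×5736 + 311
5736 = 18×311 + 138
311 = 2×138 + 35
138 = 3×35 + 33
35 = 1×33 + 2
33 = 16×2 + 1
2 = 2×1 + 0  (stop)
So 17519/5736 = [3; 18, 2, 3, 1, 16, 2].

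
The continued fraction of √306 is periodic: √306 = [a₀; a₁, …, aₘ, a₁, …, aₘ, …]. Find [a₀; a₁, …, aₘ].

[17; 2, 34]

a₀ = ⌊√306⌋ = 17.
With m₀=0, d₀=1 and mₖ₊₁ = dₖaₖ − mₖ, dₖ₊₁ = (n − mₖ₊₁²)/dₖ, aₖ₊₁ = ⌊(a₀+mₖ₊₁)/dₖ₊₁⌋:
  k=1: m=17, d=17, a=2
  k=2: m=17, d=1, a=34
d=1 and a=2a₀=34 at k=2, so the next step gives (m, d) = (17, 17) again — its k=1 value — and the period has length 2.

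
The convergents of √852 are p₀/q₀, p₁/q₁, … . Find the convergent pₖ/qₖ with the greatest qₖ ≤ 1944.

√852 = [29; 5, 3, 2, 4, 2, 3, 5, 58, …] (period length 8).
Convergents:
  p_0/q_0 = 29/1
  p_1/q_1 = 146/5
  p_2/q_2 = 467/16
  p_3/q_3 = 1080/37
  p_4/q_4 = 4787/164
  p_5/q_5 = 10654/365
  p_6/q_6 = 36749/1259
  p_7/q_7 = 194399/6660
q_6 = 1259 ≤ 1944 < 6660 = q_7, so the answer is 36749/1259.

36749/1259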